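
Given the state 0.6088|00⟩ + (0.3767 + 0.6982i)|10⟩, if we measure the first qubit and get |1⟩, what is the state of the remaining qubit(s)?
(0.4748 + 0.8801i)|0⟩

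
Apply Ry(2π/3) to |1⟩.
-0.866|0⟩ + 1/2|1⟩

Ry(2π/3) = [[cos(θ/2), −sin(θ/2)], [sin(θ/2), cos(θ/2)]]; θ = 2π/3, cos(θ/2) ≈ 0.5, sin(θ/2) ≈ 0.866025.
With a = amp(|0⟩) = 0 and b = amp(|1⟩) = 1:
new amp(|0⟩) = (0.5)·a + (-0.866025)·b = -0.866
new amp(|1⟩) = (0.866025)·a + (0.5)·b = 1/2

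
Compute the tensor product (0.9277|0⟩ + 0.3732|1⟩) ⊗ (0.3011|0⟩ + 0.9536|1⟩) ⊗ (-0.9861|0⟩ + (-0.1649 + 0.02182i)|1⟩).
-0.2754|000⟩ + (-0.04606 + 0.006095i)|001⟩ - 0.8724|010⟩ + (-0.1459 + 0.0193i)|011⟩ - 0.1108|100⟩ + (-0.01853 + 0.002452i)|101⟩ - 0.3509|110⟩ + (-0.05869 + 0.007765i)|111⟩

amp(|b₁b₂…⟩) = product of the factor amplitudes for bits b₁, b₂, …; only kets whose every factor amplitude is nonzero survive.
|000⟩: (0.9277)(0.3011)(-0.9861) = -0.2754
|001⟩: (0.9277)(0.3011)(-0.1649 + 0.02182i) = (-0.04606 + 0.006095i)
|010⟩: (0.9277)(0.9536)(-0.9861) = -0.8724
|011⟩: (0.9277)(0.9536)(-0.1649 + 0.02182i) = (-0.1459 + 0.0193i)
|100⟩: (0.3732)(0.3011)(-0.9861) = -0.1108
|101⟩: (0.3732)(0.3011)(-0.1649 + 0.02182i) = (-0.01853 + 0.002452i)
|110⟩: (0.3732)(0.9536)(-0.9861) = -0.3509
|111⟩: (0.3732)(0.9536)(-0.1649 + 0.02182i) = (-0.05869 + 0.007765i)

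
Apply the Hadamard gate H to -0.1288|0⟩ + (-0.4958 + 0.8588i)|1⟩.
(-0.4417 + 0.6073i)|0⟩ + (0.2595 - 0.6073i)|1⟩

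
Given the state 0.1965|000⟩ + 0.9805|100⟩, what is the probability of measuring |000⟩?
0.03861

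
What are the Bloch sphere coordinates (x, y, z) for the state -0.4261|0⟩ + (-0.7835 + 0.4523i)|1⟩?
(0.6677, -0.3855, -0.6369)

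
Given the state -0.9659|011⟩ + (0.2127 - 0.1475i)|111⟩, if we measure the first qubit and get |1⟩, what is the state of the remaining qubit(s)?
(0.8217 - 0.5699i)|11⟩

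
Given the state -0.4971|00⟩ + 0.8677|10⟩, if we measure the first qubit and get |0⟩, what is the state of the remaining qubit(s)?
-|0⟩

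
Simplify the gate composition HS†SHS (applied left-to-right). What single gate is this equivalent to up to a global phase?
S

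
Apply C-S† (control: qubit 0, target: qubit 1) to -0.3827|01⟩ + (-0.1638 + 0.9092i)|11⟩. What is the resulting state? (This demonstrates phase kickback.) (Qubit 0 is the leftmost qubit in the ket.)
-0.3827|01⟩ + (0.9092 + 0.1638i)|11⟩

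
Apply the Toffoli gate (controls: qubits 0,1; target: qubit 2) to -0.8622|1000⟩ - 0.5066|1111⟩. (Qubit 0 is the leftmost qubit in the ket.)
-0.8622|1000⟩ - 0.5066|1101⟩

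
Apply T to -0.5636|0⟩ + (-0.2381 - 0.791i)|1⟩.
-0.5636|0⟩ + (0.391 - 0.7277i)|1⟩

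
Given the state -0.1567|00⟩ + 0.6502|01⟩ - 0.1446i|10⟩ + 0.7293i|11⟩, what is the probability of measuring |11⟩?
0.5319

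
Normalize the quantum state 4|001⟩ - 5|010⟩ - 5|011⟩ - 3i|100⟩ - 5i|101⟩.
0.4|001⟩ - 1/2|010⟩ - 1/2|011⟩ - 0.3i|100⟩ - (1/2)i|101⟩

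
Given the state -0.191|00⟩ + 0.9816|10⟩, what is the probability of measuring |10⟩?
0.9635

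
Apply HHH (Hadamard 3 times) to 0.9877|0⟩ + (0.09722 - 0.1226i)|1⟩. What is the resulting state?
(0.7672 - 0.08669i)|0⟩ + (0.6297 + 0.08669i)|1⟩

H² = I, so H^3 = H: a single Hadamard. With (a, b) = (0.9877, (0.09722 - 0.1226i)), H gives ((a + b)/√2, (a − b)/√2) = ((0.7672 - 0.08669i), (0.6297 + 0.08669i)).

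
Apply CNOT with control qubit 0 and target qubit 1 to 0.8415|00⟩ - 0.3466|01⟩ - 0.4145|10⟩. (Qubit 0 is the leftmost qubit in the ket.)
0.8415|00⟩ - 0.3466|01⟩ - 0.4145|11⟩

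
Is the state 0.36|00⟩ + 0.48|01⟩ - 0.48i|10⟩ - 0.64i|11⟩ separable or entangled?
Separable

Writing the state as a|00⟩ + b|01⟩ + c|10⟩ + d|11⟩, it is a product state iff ad − bc = 0.
Here (a, b, c, d) = (0.36, 0.48, -0.48i, -0.64i): ad − bc = (0.36)(-0.64i) − (0.48)(-0.48i) = 0, so the state is separable.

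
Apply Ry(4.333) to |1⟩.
-0.8278|0⟩ - 0.5611|1⟩

Ry(4.333) = [[cos(θ/2), −sin(θ/2)], [sin(θ/2), cos(θ/2)]]; θ = 4.333, cos(θ/2) ≈ -0.561091, sin(θ/2) ≈ 0.827754.
With a = amp(|0⟩) = 0 and b = amp(|1⟩) = 1:
new amp(|0⟩) = (-0.561091)·a + (-0.827754)·b = -0.8278
new amp(|1⟩) = (0.827754)·a + (-0.561091)·b = -0.5611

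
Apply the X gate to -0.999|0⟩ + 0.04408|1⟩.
0.04408|0⟩ - 0.999|1⟩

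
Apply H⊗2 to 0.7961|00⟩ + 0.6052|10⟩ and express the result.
0.7007|00⟩ + 0.7007|01⟩ + 0.09545|10⟩ + 0.09545|11⟩

H⊗2 gives amp(|y⟩) = (1/2) Σ_x (−1)^(x·y) amp(|x⟩), where x·y is the number of positions in which both x and y have a 1.
|00⟩: (0.7961 + 0.6052)/2 = 0.7007
|01⟩: (0.7961 + 0.6052)/2 = 0.7007
|10⟩: (0.7961 - 0.6052)/2 = 0.09545
|11⟩: (0.7961 - 0.6052)/2 = 0.09545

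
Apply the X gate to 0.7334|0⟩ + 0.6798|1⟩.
0.6798|0⟩ + 0.7334|1⟩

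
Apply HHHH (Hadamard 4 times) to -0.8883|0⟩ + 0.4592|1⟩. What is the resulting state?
-0.8883|0⟩ + 0.4592|1⟩

H² = I, so an even number of Hadamards cancels: H^4 = I and the state is unchanged.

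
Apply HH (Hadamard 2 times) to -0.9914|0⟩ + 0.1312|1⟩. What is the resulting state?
-0.9914|0⟩ + 0.1312|1⟩

H² = I, so an even number of Hadamards cancels: H^2 = I and the state is unchanged.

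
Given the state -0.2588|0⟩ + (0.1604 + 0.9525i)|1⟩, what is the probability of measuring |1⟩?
0.933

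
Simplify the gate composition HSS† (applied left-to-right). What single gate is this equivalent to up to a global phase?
H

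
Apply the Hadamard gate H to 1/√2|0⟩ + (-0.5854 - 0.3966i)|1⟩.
(0.08606 - 0.2804i)|0⟩ + (0.9139 + 0.2804i)|1⟩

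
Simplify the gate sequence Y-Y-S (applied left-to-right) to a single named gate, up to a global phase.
S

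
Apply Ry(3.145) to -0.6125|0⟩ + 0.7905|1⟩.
-0.7895|0⟩ - 0.6138|1⟩

Ry(3.145) = [[cos(θ/2), −sin(θ/2)], [sin(θ/2), cos(θ/2)]]; θ = 3.145, cos(θ/2) ≈ -0.00170367, sin(θ/2) ≈ 0.999999.
With a = amp(|0⟩) = -0.6125 and b = amp(|1⟩) = 0.7905:
new amp(|0⟩) = (-0.00170367)·a + (-0.999999)·b = -0.7895
new amp(|1⟩) = (0.999999)·a + (-0.00170367)·b = -0.6138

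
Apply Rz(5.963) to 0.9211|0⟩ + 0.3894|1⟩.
(-0.9093 - 0.1468i)|0⟩ + (-0.3844 + 0.06207i)|1⟩

Rz(5.963) = [[e^(−iθ/2), 0], [0, e^(iθ/2)]] with e^(±iθ/2) = cos(θ/2) ± i·sin(θ/2); θ = 5.963, cos(θ/2) ≈ -0.987213, sin(θ/2) ≈ 0.15941.
With a = amp(|0⟩) = 0.9211 and b = amp(|1⟩) = 0.3894:
new amp(|0⟩) = (-0.987213 - 0.15941i)·a = (-0.9093 - 0.1468i)
new amp(|1⟩) = (-0.987213 + 0.15941i)·b = (-0.3844 + 0.06207i)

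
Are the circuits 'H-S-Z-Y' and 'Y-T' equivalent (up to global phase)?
No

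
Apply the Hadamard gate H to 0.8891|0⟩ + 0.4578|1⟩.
0.9524|0⟩ + 0.305|1⟩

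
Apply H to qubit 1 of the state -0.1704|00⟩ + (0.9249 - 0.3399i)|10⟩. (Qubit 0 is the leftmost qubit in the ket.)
-0.1205|00⟩ - 0.1205|01⟩ + (0.654 - 0.2403i)|10⟩ + (0.654 - 0.2403i)|11⟩

H on qubit 1 mixes each pair of kets that differ only in qubit 1: amplitudes (a, b) of (|…0…⟩, |…1…⟩) become ((a + b)/√2, (a − b)/√2). Kets absent from the input have amplitude 0.
(|00⟩, |01⟩): (a, b) = (-0.1704, 0) → (-0.1205, -0.1205)
(|10⟩, |11⟩): (a, b) = ((0.9249 - 0.3399i), 0) → ((0.654 - 0.2403i), (0.654 - 0.2403i))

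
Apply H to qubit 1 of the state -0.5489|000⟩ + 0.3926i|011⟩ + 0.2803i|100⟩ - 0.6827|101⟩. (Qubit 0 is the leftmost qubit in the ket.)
-0.3881|000⟩ + 0.2776i|001⟩ - 0.3881|010⟩ - 0.2776i|011⟩ + 0.1982i|100⟩ - 0.4827|101⟩ + 0.1982i|110⟩ - 0.4827|111⟩

H on qubit 1 mixes each pair of kets that differ only in qubit 1: amplitudes (a, b) of (|…0…⟩, |…1…⟩) become ((a + b)/√2, (a − b)/√2). Kets absent from the input have amplitude 0.
(|000⟩, |010⟩): (a, b) = (-0.5489, 0) → (-0.3881, -0.3881)
(|001⟩, |011⟩): (a, b) = (0, 0.3926i) → (0.2776i, -0.2776i)
(|100⟩, |110⟩): (a, b) = (0.2803i, 0) → (0.1982i, 0.1982i)
(|101⟩, |111⟩): (a, b) = (-0.6827, 0) → (-0.4827, -0.4827)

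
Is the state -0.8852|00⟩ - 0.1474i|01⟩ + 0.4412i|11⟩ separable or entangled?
Entangled

Writing the state as a|00⟩ + b|01⟩ + c|10⟩ + d|11⟩, it is a product state iff ad − bc = 0.
Here (a, b, c, d) = (-0.8852, -0.1474i, 0, 0.4412i): ad − bc = (-0.8852)(0.4412i) − (-0.1474i)(0) = -0.3906i ≠ 0, so the state is entangled.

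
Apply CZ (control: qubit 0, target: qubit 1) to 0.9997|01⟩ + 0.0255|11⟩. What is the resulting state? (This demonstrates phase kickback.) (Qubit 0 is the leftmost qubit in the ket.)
0.9997|01⟩ - 0.0255|11⟩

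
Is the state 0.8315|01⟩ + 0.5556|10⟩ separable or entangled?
Entangled

Writing the state as a|00⟩ + b|01⟩ + c|10⟩ + d|11⟩, it is a product state iff ad − bc = 0.
Here (a, b, c, d) = (0, 0.8315, 0.5556, 0): ad − bc = (0)(0) − (0.8315)(0.5556) = -0.462 ≠ 0, so the state is entangled.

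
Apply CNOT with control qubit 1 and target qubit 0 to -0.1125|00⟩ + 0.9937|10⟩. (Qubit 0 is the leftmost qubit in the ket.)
-0.1125|00⟩ + 0.9937|10⟩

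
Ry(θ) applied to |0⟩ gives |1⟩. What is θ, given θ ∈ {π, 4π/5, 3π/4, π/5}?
π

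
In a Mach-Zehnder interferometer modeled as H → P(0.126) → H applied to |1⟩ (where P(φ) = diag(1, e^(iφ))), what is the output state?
(0.003964 - 0.06283i)|0⟩ + (0.996 + 0.06283i)|1⟩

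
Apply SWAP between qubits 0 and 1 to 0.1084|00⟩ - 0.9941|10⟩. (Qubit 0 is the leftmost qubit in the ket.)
0.1084|00⟩ - 0.9941|01⟩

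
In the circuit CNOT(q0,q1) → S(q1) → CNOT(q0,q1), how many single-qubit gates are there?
1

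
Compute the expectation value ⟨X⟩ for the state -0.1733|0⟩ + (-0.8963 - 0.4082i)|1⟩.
0.3107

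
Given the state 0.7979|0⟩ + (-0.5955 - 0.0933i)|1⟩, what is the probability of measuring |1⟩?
0.3633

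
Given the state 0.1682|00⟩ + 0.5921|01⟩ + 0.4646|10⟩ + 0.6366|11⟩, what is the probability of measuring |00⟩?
0.02829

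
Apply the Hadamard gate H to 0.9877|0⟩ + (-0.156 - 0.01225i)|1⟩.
(0.5881 - 0.008662i)|0⟩ + (0.8087 + 0.008662i)|1⟩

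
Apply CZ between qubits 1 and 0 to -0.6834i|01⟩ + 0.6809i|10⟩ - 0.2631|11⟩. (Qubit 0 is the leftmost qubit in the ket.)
-0.6834i|01⟩ + 0.6809i|10⟩ + 0.2631|11⟩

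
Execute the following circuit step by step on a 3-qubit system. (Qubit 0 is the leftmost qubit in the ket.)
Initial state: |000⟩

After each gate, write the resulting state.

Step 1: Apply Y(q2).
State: i|001⟩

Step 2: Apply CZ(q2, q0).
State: i|001⟩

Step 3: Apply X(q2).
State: i|000⟩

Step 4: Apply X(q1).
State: i|010⟩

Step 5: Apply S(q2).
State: i|010⟩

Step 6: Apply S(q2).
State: i|010⟩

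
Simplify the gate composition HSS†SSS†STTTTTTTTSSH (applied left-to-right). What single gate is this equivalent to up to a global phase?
I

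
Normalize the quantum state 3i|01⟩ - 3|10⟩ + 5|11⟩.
0.4575i|01⟩ - 0.4575|10⟩ + 0.7625|11⟩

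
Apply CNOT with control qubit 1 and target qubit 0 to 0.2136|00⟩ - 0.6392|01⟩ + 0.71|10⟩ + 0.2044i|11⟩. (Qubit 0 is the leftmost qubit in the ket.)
0.2136|00⟩ + 0.2044i|01⟩ + 0.71|10⟩ - 0.6392|11⟩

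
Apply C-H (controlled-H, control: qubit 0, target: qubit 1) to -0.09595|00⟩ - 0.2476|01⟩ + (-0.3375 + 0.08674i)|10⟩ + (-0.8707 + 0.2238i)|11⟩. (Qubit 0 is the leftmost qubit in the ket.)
-0.09595|00⟩ - 0.2476|01⟩ + (-0.8543 + 0.2196i)|10⟩ + (0.377 - 0.09692i)|11⟩

C-H leaves the control-|0⟩ kets |00⟩, |01⟩ unchanged and applies H to qubit 1 on the control-|1⟩ pair (|10⟩, |11⟩).
H = [[1/√2, 1/√2], [1/√2, -1/√2]].
With a = amp(|10⟩) = (-0.3375 + 0.08674i) and b = amp(|11⟩) = (-0.8707 + 0.2238i):
new amp(|10⟩) = (1/√2)·a + (1/√2)·b = (-0.8543 + 0.2196i)
new amp(|11⟩) = (1/√2)·a + (-1/√2)·b = (0.377 - 0.09692i)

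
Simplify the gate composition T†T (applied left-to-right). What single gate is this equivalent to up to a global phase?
I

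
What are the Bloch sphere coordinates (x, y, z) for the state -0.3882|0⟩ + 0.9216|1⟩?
(-0.7155, 0, -0.6986)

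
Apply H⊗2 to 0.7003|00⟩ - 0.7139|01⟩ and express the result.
-0.0068|00⟩ + 0.7071|01⟩ - 0.0068|10⟩ + 0.7071|11⟩

H⊗2 gives amp(|y⟩) = (1/2) Σ_x (−1)^(x·y) amp(|x⟩), where x·y is the number of positions in which both x and y have a 1.
|00⟩: (0.7003 - 0.7139)/2 = -0.0068
|01⟩: (0.7003 + 0.7139)/2 = 0.7071
|10⟩: (0.7003 - 0.7139)/2 = -0.0068
|11⟩: (0.7003 + 0.7139)/2 = 0.7071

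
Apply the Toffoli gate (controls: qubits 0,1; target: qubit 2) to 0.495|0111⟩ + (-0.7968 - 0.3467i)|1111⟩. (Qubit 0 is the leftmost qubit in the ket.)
0.495|0111⟩ + (-0.7968 - 0.3467i)|1101⟩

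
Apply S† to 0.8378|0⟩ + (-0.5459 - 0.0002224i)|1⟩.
0.8378|0⟩ + (-0.0002224 + 0.5459i)|1⟩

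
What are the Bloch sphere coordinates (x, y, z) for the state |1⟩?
(0, 0, -1)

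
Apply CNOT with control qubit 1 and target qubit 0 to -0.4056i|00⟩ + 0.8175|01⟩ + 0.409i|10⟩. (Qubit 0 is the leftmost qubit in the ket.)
-0.4056i|00⟩ + 0.409i|10⟩ + 0.8175|11⟩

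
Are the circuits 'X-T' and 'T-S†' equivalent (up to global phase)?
No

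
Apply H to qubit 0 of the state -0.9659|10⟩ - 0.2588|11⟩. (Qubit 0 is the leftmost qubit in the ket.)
-0.683|00⟩ - 0.183|01⟩ + 0.683|10⟩ + 0.183|11⟩

H on qubit 0 mixes each pair of kets that differ only in qubit 0: amplitudes (a, b) of (|…0…⟩, |…1…⟩) become ((a + b)/√2, (a − b)/√2). Kets absent from the input have amplitude 0.
(|00⟩, |10⟩): (a, b) = (0, -0.9659) → (-0.683, 0.683)
(|01⟩, |11⟩): (a, b) = (0, -0.2588) → (-0.183, 0.183)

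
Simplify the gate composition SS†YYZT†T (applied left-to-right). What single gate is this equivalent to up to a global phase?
Z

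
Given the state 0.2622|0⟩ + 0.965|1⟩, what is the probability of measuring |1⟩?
0.9312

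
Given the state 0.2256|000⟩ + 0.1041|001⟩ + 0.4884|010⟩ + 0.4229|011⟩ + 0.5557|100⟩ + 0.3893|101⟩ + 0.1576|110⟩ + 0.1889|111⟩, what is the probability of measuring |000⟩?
0.0509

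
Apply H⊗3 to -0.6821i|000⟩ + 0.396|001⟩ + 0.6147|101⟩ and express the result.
(0.3573 - 0.2412i)|000⟩ + (-0.3573 - 0.2412i)|001⟩ + (0.3573 - 0.2412i)|010⟩ + (-0.3573 - 0.2412i)|011⟩ + (-0.07732 - 0.2412i)|100⟩ + (0.07732 - 0.2412i)|101⟩ + (-0.07732 - 0.2412i)|110⟩ + (0.07732 - 0.2412i)|111⟩

H⊗3 gives amp(|y⟩) = (1/2√2) Σ_x (−1)^(x·y) amp(|x⟩), where x·y is the number of positions in which both x and y have a 1.
|000⟩: (-0.6821i + 0.396 + 0.6147)/(2√2) = (0.3573 - 0.2412i)
|001⟩: (-0.6821i - 0.396 - 0.6147)/(2√2) = (-0.3573 - 0.2412i)
|010⟩: (-0.6821i + 0.396 + 0.6147)/(2√2) = (0.3573 - 0.2412i)
|011⟩: (-0.6821i - 0.396 - 0.6147)/(2√2) = (-0.3573 - 0.2412i)
|100⟩: (-0.6821i + 0.396 - 0.6147)/(2√2) = (-0.07732 - 0.2412i)
|101⟩: (-0.6821i - 0.396 + 0.6147)/(2√2) = (0.07732 - 0.2412i)
|110⟩: (-0.6821i + 0.396 - 0.6147)/(2√2) = (-0.07732 - 0.2412i)
|111⟩: (-0.6821i - 0.396 + 0.6147)/(2√2) = (0.07732 - 0.2412i)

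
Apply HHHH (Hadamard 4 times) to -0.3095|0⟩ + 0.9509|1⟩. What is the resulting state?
-0.3095|0⟩ + 0.9509|1⟩

H² = I, so an even number of Hadamards cancels: H^4 = I and the state is unchanged.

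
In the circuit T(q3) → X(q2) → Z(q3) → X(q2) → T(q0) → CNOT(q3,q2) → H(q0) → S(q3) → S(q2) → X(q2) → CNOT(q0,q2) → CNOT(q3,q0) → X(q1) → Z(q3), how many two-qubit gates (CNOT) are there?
3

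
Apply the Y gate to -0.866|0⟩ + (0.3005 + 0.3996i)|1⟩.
(0.3996 - 0.3005i)|0⟩ - 0.866i|1⟩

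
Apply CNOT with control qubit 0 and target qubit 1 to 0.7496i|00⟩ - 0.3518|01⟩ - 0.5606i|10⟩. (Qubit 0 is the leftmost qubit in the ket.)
0.7496i|00⟩ - 0.3518|01⟩ - 0.5606i|11⟩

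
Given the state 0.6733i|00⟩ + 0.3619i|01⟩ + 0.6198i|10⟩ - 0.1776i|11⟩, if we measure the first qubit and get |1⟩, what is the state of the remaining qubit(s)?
0.9613i|0⟩ - 0.2755i|1⟩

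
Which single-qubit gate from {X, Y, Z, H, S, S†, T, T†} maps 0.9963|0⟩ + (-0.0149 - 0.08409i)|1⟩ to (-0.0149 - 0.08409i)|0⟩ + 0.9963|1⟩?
X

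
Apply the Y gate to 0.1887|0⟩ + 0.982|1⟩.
-0.982i|0⟩ + 0.1887i|1⟩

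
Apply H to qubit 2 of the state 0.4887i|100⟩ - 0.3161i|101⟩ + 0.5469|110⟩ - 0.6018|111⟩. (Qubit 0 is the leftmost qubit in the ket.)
0.122i|100⟩ + 0.5691i|101⟩ - 0.03882|110⟩ + 0.8123|111⟩

H on qubit 2 mixes each pair of kets that differ only in qubit 2: amplitudes (a, b) of (|…0…⟩, |…1…⟩) become ((a + b)/√2, (a − b)/√2). Kets absent from the input have amplitude 0.
(|100⟩, |101⟩): (a, b) = (0.4887i, -0.3161i) → (0.122i, 0.5691i)
(|110⟩, |111⟩): (a, b) = (0.5469, -0.6018) → (-0.03882, 0.8123)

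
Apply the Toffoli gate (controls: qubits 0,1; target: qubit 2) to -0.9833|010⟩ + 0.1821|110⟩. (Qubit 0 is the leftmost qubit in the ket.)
-0.9833|010⟩ + 0.1821|111⟩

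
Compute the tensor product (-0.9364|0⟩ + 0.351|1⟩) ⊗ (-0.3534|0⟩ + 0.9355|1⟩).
0.3309|00⟩ - 0.876|01⟩ - 0.124|10⟩ + 0.3284|11⟩

amp(|b₁b₂…⟩) = product of the factor amplitudes for bits b₁, b₂, …; only kets whose every factor amplitude is nonzero survive.
|00⟩: (-0.9364)(-0.3534) = 0.3309
|01⟩: (-0.9364)(0.9355) = -0.876
|10⟩: (0.351)(-0.3534) = -0.124
|11⟩: (0.351)(0.9355) = 0.3284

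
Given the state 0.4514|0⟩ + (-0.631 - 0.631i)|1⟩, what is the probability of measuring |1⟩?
0.7963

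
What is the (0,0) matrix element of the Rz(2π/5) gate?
(0.809 - 0.5878i)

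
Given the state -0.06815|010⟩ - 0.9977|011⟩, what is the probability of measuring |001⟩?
0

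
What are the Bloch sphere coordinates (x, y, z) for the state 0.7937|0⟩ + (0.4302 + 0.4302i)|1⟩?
(0.6829, 0.6829, 0.2598)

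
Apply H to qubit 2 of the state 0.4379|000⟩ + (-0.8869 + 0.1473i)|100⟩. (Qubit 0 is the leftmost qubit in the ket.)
0.3096|000⟩ + 0.3096|001⟩ + (-0.6271 + 0.1042i)|100⟩ + (-0.6271 + 0.1042i)|101⟩

H on qubit 2 mixes each pair of kets that differ only in qubit 2: amplitudes (a, b) of (|…0…⟩, |…1…⟩) become ((a + b)/√2, (a − b)/√2). Kets absent from the input have amplitude 0.
(|000⟩, |001⟩): (a, b) = (0.4379, 0) → (0.3096, 0.3096)
(|100⟩, |101⟩): (a, b) = ((-0.8869 + 0.1473i), 0) → ((-0.6271 + 0.1042i), (-0.6271 + 0.1042i))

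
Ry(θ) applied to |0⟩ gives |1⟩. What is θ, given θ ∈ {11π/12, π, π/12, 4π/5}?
π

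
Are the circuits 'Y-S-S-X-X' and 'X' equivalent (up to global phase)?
Yes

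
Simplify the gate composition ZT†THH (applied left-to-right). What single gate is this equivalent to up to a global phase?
Z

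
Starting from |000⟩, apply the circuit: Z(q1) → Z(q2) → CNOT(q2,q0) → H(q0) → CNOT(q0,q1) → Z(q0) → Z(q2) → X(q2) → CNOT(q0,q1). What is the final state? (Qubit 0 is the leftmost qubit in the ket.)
1/√2|001⟩ - 1/√2|101⟩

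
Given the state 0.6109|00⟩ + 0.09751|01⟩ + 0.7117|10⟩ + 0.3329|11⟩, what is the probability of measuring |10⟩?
0.5065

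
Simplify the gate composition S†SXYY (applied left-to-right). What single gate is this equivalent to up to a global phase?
X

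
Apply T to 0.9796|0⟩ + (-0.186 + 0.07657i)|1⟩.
0.9796|0⟩ + (-0.1857 - 0.07738i)|1⟩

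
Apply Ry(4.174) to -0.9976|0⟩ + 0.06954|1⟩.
0.4319|0⟩ - 0.9019|1⟩

Ry(4.174) = [[cos(θ/2), −sin(θ/2)], [sin(θ/2), cos(θ/2)]]; θ = 4.174, cos(θ/2) ≈ -0.493582, sin(θ/2) ≈ 0.869699.
With a = amp(|0⟩) = -0.9976 and b = amp(|1⟩) = 0.06954:
new amp(|0⟩) = (-0.493582)·a + (-0.869699)·b = 0.4319
new amp(|1⟩) = (0.869699)·a + (-0.493582)·b = -0.9019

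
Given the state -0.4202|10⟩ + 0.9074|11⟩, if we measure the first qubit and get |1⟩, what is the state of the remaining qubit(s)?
-0.4202|0⟩ + 0.9074|1⟩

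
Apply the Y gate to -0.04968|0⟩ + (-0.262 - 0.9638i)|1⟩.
(-0.9638 + 0.262i)|0⟩ - 0.04968i|1⟩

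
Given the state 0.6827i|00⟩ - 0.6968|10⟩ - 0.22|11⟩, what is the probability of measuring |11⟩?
0.0484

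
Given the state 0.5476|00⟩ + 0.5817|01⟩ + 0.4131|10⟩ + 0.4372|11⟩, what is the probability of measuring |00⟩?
0.2999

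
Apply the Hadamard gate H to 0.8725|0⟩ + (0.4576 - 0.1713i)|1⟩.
(0.9405 - 0.1211i)|0⟩ + (0.2934 + 0.1211i)|1⟩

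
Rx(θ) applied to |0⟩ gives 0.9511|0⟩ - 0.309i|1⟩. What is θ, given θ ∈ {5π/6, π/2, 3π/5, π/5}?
π/5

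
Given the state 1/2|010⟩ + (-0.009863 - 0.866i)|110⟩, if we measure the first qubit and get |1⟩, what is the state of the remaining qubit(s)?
(-0.01139 - 0.9999i)|10⟩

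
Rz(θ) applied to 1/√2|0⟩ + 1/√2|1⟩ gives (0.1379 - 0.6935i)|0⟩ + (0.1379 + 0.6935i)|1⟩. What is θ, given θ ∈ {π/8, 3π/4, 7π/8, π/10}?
7π/8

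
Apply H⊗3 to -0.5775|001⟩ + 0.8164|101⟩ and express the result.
0.08446|000⟩ - 0.08446|001⟩ + 0.08446|010⟩ - 0.08446|011⟩ - 0.4928|100⟩ + 0.4928|101⟩ - 0.4928|110⟩ + 0.4928|111⟩

H⊗3 gives amp(|y⟩) = (1/2√2) Σ_x (−1)^(x·y) amp(|x⟩), where x·y is the number of positions in which both x and y have a 1.
|000⟩: (-0.5775 + 0.8164)/(2√2) = 0.08446
|001⟩: (0.5775 - 0.8164)/(2√2) = -0.08446
|010⟩: (-0.5775 + 0.8164)/(2√2) = 0.08446
|011⟩: (0.5775 - 0.8164)/(2√2) = -0.08446
|100⟩: (-0.5775 - 0.8164)/(2√2) = -0.4928
|101⟩: (0.5775 + 0.8164)/(2√2) = 0.4928
|110⟩: (-0.5775 - 0.8164)/(2√2) = -0.4928
|111⟩: (0.5775 + 0.8164)/(2√2) = 0.4928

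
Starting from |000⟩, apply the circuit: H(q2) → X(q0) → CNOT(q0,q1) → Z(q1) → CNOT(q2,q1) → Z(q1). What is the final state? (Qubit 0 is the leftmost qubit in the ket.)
-1/√2|101⟩ + 1/√2|110⟩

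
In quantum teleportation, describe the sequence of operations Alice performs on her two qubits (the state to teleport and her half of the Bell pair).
CNOT (state → Bell), then H on state qubit, then measure both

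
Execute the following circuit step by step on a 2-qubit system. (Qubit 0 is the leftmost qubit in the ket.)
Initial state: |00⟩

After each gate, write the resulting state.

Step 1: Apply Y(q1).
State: i|01⟩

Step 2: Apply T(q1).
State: (-1/√2 + (1/√2)i)|01⟩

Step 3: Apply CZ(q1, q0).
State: (-1/√2 + (1/√2)i)|01⟩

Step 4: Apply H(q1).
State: (-1/2 + (1/2)i)|00⟩ + (1/2 - (1/2)i)|01⟩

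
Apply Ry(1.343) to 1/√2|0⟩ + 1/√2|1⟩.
0.1137|0⟩ + 0.9935|1⟩

Ry(1.343) = [[cos(θ/2), −sin(θ/2)], [sin(θ/2), cos(θ/2)]]; θ = 1.343, cos(θ/2) ≈ 0.782889, sin(θ/2) ≈ 0.622161.
With a = amp(|0⟩) = 1/√2 and b = amp(|1⟩) = 1/√2:
new amp(|0⟩) = (0.782889)·a + (-0.622161)·b = 0.1137
new amp(|1⟩) = (0.622161)·a + (0.782889)·b = 0.9935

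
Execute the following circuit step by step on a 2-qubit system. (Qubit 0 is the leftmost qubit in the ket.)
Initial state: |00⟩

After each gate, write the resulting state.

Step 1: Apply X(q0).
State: |10⟩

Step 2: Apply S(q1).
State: |10⟩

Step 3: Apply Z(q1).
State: |10⟩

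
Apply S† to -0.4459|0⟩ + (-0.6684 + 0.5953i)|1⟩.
-0.4459|0⟩ + (0.5953 + 0.6684i)|1⟩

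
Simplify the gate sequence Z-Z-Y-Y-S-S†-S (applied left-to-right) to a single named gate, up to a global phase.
S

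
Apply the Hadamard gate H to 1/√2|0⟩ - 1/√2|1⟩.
|1⟩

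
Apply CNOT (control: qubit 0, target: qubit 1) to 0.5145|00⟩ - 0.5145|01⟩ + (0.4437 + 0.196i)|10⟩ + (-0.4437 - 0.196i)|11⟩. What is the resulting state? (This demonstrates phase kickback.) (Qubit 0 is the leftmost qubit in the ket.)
0.5145|00⟩ - 0.5145|01⟩ + (-0.4437 - 0.196i)|10⟩ + (0.4437 + 0.196i)|11⟩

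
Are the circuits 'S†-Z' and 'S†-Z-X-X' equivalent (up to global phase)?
Yes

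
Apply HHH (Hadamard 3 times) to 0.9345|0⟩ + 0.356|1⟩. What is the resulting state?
0.9125|0⟩ + 0.4091|1⟩

H² = I, so H^3 = H: a single Hadamard. With (a, b) = (0.9345, 0.356), H gives ((a + b)/√2, (a − b)/√2) = (0.9125, 0.4091).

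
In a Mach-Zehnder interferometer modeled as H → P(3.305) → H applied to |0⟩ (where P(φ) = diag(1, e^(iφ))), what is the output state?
(0.006661 - 0.08134i)|0⟩ + (0.9933 + 0.08134i)|1⟩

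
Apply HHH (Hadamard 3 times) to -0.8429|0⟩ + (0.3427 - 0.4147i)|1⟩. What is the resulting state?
(-0.3537 - 0.2932i)|0⟩ + (-0.8383 + 0.2932i)|1⟩

H² = I, so H^3 = H: a single Hadamard. With (a, b) = (-0.8429, (0.3427 - 0.4147i)), H gives ((a + b)/√2, (a − b)/√2) = ((-0.3537 - 0.2932i), (-0.8383 + 0.2932i)).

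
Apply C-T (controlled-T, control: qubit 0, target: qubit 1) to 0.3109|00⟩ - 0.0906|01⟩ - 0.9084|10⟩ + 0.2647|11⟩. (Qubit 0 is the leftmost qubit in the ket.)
0.3109|00⟩ - 0.0906|01⟩ - 0.9084|10⟩ + (0.1872 + 0.1872i)|11⟩

C-T leaves the control-|0⟩ kets |00⟩, |01⟩ unchanged and applies T to qubit 1 on the control-|1⟩ pair (|10⟩, |11⟩).
T = [[1, 0], [0, (1/√2 + (1/√2)i)]].
With a = amp(|10⟩) = -0.9084 and b = amp(|11⟩) = 0.2647:
new amp(|10⟩) = (1)·a = -0.9084
new amp(|11⟩) = (1/√2 + (1/√2)i)·b = (0.1872 + 0.1872i)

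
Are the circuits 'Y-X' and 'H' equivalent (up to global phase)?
No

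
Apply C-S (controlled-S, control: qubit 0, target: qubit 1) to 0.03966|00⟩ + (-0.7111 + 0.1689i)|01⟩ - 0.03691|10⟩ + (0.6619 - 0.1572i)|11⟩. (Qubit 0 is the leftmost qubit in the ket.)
0.03966|00⟩ + (-0.7111 + 0.1689i)|01⟩ - 0.03691|10⟩ + (0.1572 + 0.6619i)|11⟩

C-S leaves the control-|0⟩ kets |00⟩, |01⟩ unchanged and applies S to qubit 1 on the control-|1⟩ pair (|10⟩, |11⟩).
S = [[1, 0], [0, i]].
With a = amp(|10⟩) = -0.03691 and b = amp(|11⟩) = (0.6619 - 0.1572i):
new amp(|10⟩) = (1)·a = -0.03691
new amp(|11⟩) = (i)·b = (0.1572 + 0.6619i)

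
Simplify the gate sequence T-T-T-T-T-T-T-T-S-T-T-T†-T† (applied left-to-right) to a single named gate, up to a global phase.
S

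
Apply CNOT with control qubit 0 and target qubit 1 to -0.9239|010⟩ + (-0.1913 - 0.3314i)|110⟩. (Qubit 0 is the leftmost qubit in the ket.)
-0.9239|010⟩ + (-0.1913 - 0.3314i)|100⟩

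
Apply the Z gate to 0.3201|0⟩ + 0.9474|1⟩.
0.3201|0⟩ - 0.9474|1⟩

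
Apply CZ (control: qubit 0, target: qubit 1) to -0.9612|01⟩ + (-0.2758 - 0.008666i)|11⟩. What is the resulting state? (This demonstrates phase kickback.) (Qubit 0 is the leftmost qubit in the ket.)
-0.9612|01⟩ + (0.2758 + 0.008666i)|11⟩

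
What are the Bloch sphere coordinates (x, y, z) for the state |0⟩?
(0, 0, 1)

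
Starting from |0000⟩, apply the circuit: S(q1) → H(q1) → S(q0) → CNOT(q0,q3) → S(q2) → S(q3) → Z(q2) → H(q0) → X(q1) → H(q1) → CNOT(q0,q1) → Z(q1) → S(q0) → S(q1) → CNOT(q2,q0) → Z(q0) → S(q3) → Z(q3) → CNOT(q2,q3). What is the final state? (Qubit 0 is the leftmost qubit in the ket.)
1/√2|0000⟩ - 1/√2|1100⟩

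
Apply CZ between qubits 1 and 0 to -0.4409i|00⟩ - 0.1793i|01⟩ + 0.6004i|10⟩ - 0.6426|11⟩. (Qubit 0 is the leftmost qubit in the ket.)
-0.4409i|00⟩ - 0.1793i|01⟩ + 0.6004i|10⟩ + 0.6426|11⟩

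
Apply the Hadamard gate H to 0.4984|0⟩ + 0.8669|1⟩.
0.9654|0⟩ - 0.2606|1⟩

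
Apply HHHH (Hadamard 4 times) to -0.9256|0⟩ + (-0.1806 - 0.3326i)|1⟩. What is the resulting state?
-0.9256|0⟩ + (-0.1806 - 0.3326i)|1⟩

H² = I, so an even number of Hadamards cancels: H^4 = I and the state is unchanged.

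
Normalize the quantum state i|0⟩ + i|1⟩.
(1/√2)i|0⟩ + (1/√2)i|1⟩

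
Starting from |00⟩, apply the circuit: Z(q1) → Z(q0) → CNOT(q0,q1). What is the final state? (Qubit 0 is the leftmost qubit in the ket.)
|00⟩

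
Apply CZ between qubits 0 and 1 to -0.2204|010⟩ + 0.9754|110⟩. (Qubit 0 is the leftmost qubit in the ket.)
-0.2204|010⟩ - 0.9754|110⟩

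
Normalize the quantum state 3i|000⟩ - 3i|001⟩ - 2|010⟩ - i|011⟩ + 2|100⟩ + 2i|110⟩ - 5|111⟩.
0.4009i|000⟩ - 0.4009i|001⟩ - 0.2673|010⟩ - 0.1336i|011⟩ + 0.2673|100⟩ + 0.2673i|110⟩ - 0.6682|111⟩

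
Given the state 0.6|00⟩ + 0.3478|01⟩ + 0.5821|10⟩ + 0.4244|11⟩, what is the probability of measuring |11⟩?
0.1801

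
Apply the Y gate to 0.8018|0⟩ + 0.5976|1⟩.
-0.5976i|0⟩ + 0.8018i|1⟩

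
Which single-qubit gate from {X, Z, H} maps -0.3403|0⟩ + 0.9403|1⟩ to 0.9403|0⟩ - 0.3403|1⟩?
X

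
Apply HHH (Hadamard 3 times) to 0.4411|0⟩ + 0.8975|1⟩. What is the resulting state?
0.9465|0⟩ - 0.3227|1⟩

H² = I, so H^3 = H: a single Hadamard. With (a, b) = (0.4411, 0.8975), H gives ((a + b)/√2, (a − b)/√2) = (0.9465, -0.3227).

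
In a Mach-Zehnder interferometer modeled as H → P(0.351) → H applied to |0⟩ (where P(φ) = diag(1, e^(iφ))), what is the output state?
(0.9695 + 0.1719i)|0⟩ + (0.03049 - 0.1719i)|1⟩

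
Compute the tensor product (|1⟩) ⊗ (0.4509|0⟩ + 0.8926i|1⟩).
0.4509|10⟩ + 0.8926i|11⟩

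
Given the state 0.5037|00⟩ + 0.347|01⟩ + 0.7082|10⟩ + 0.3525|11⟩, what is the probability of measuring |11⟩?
0.1243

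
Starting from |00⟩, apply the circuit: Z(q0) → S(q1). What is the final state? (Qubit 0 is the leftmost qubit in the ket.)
|00⟩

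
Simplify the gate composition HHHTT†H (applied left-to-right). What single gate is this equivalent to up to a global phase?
I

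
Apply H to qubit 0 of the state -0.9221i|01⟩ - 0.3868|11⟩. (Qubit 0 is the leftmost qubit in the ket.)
(-0.2735 - 0.652i)|01⟩ + (0.2735 - 0.652i)|11⟩

H on qubit 0 mixes each pair of kets that differ only in qubit 0: amplitudes (a, b) of (|…0…⟩, |…1…⟩) become ((a + b)/√2, (a − b)/√2). Kets absent from the input have amplitude 0.
(|01⟩, |11⟩): (a, b) = (-0.9221i, -0.3868) → ((-0.2735 - 0.652i), (0.2735 - 0.652i))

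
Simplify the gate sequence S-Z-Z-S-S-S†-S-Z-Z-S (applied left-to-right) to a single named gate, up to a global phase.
I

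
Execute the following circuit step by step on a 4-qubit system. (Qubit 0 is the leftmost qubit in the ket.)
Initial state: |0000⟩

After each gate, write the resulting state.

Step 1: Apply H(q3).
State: 1/√2|0000⟩ + 1/√2|0001⟩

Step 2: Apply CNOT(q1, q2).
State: 1/√2|0000⟩ + 1/√2|0001⟩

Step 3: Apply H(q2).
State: 1/2|0000⟩ + 1/2|0001⟩ + 1/2|0010⟩ + 1/2|0011⟩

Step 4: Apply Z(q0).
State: 1/2|0000⟩ + 1/2|0001⟩ + 1/2|0010⟩ + 1/2|0011⟩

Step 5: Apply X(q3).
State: 1/2|0000⟩ + 1/2|0001⟩ + 1/2|0010⟩ + 1/2|0011⟩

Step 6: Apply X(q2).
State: 1/2|0000⟩ + 1/2|0001⟩ + 1/2|0010⟩ + 1/2|0011⟩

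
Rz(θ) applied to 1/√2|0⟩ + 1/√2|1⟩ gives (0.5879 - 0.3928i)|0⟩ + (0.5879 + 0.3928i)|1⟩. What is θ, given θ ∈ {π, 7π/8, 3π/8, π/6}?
3π/8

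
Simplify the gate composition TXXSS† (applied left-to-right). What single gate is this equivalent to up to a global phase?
T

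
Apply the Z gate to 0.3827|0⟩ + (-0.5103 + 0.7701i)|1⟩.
0.3827|0⟩ + (0.5103 - 0.7701i)|1⟩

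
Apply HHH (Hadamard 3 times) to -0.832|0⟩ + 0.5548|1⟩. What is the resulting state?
-0.196|0⟩ - 0.9806|1⟩

H² = I, so H^3 = H: a single Hadamard. With (a, b) = (-0.832, 0.5548), H gives ((a + b)/√2, (a − b)/√2) = (-0.196, -0.9806).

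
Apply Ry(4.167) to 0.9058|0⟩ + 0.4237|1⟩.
-0.8135|0⟩ + 0.5815|1⟩

Ry(4.167) = [[cos(θ/2), −sin(θ/2)], [sin(θ/2), cos(θ/2)]]; θ = 4.167, cos(θ/2) ≈ -0.490535, sin(θ/2) ≈ 0.871421.
With a = amp(|0⟩) = 0.9058 and b = amp(|1⟩) = 0.4237:
new amp(|0⟩) = (-0.490535)·a + (-0.871421)·b = -0.8135
new amp(|1⟩) = (0.871421)·a + (-0.490535)·b = 0.5815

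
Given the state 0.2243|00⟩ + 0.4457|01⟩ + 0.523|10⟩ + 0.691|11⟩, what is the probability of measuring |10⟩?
0.2735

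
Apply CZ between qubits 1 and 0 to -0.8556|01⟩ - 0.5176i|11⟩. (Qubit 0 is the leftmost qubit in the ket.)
-0.8556|01⟩ + 0.5176i|11⟩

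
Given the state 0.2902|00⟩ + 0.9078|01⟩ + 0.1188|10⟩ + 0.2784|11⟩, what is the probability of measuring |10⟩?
0.01411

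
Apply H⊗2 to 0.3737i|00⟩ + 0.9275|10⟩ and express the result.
(0.4638 + 0.1869i)|00⟩ + (0.4638 + 0.1869i)|01⟩ + (-0.4638 + 0.1869i)|10⟩ + (-0.4638 + 0.1869i)|11⟩

H⊗2 gives amp(|y⟩) = (1/2) Σ_x (−1)^(x·y) amp(|x⟩), where x·y is the number of positions in which both x and y have a 1.
|00⟩: (0.3737i + 0.9275)/2 = (0.4638 + 0.1869i)
|01⟩: (0.3737i + 0.9275)/2 = (0.4638 + 0.1869i)
|10⟩: (0.3737i - 0.9275)/2 = (-0.4638 + 0.1869i)
|11⟩: (0.3737i - 0.9275)/2 = (-0.4638 + 0.1869i)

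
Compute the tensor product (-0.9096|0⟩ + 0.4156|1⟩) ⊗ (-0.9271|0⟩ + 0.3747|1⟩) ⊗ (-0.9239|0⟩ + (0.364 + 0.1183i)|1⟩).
-0.7791|000⟩ + (0.307 + 0.09976i)|001⟩ + 0.3149|010⟩ + (-0.1241 - 0.04032i)|011⟩ + 0.356|100⟩ + (-0.1403 - 0.04558i)|101⟩ - 0.1439|110⟩ + (0.05668 + 0.01842i)|111⟩

amp(|b₁b₂…⟩) = product of the factor amplitudes for bits b₁, b₂, …; only kets whose every factor amplitude is nonzero survive.
|000⟩: (-0.9096)(-0.9271)(-0.9239) = -0.7791
|001⟩: (-0.9096)(-0.9271)(0.364 + 0.1183i) = (0.307 + 0.09976i)
|010⟩: (-0.9096)(0.3747)(-0.9239) = 0.3149
|011⟩: (-0.9096)(0.3747)(0.364 + 0.1183i) = (-0.1241 - 0.04032i)
|100⟩: (0.4156)(-0.9271)(-0.9239) = 0.356
|101⟩: (0.4156)(-0.9271)(0.364 + 0.1183i) = (-0.1403 - 0.04558i)
|110⟩: (0.4156)(0.3747)(-0.9239) = -0.1439
|111⟩: (0.4156)(0.3747)(0.364 + 0.1183i) = (0.05668 + 0.01842i)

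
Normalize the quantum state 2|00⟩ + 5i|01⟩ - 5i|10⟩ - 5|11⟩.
0.225|00⟩ + 0.5625i|01⟩ - 0.5625i|10⟩ - 0.5625|11⟩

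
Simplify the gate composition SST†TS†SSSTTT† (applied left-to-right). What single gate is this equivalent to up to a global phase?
T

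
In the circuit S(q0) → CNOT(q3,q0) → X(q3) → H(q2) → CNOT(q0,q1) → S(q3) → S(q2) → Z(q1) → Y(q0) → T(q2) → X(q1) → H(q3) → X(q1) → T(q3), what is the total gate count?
14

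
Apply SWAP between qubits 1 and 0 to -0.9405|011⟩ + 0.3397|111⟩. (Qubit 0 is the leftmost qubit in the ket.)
-0.9405|101⟩ + 0.3397|111⟩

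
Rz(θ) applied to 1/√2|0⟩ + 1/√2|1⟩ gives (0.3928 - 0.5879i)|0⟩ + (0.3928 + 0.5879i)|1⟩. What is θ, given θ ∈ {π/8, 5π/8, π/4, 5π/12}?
5π/8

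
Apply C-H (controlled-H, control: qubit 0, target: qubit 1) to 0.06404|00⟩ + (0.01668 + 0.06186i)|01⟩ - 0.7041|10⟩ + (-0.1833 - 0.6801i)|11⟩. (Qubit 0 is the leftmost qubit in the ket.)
0.06404|00⟩ + (0.01668 + 0.06186i)|01⟩ + (-0.6275 - 0.4809i)|10⟩ + (-0.3683 + 0.4809i)|11⟩

C-H leaves the control-|0⟩ kets |00⟩, |01⟩ unchanged and applies H to qubit 1 on the control-|1⟩ pair (|10⟩, |11⟩).
H = [[1/√2, 1/√2], [1/√2, -1/√2]].
With a = amp(|10⟩) = -0.7041 and b = amp(|11⟩) = (-0.1833 - 0.6801i):
new amp(|10⟩) = (1/√2)·a + (1/√2)·b = (-0.6275 - 0.4809i)
new amp(|11⟩) = (1/√2)·a + (-1/√2)·b = (-0.3683 + 0.4809i)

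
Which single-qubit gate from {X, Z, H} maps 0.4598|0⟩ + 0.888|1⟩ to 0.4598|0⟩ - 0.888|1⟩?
Z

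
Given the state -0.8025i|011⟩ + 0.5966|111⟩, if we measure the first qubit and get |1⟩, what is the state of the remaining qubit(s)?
|11⟩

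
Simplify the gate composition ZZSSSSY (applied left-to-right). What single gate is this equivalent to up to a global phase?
Y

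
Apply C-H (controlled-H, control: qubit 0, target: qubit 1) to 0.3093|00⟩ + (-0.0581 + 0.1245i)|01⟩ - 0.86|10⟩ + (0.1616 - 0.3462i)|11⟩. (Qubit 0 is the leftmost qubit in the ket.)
0.3093|00⟩ + (-0.0581 + 0.1245i)|01⟩ + (-0.4938 - 0.2448i)|10⟩ + (-0.7224 + 0.2448i)|11⟩

C-H leaves the control-|0⟩ kets |00⟩, |01⟩ unchanged and applies H to qubit 1 on the control-|1⟩ pair (|10⟩, |11⟩).
H = [[1/√2, 1/√2], [1/√2, -1/√2]].
With a = amp(|10⟩) = -0.86 and b = amp(|11⟩) = (0.1616 - 0.3462i):
new amp(|10⟩) = (1/√2)·a + (1/√2)·b = (-0.4938 - 0.2448i)
new amp(|11⟩) = (1/√2)·a + (-1/√2)·b = (-0.7224 + 0.2448i)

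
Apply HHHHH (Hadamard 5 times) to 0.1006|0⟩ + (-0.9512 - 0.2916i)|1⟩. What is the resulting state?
(-0.6015 - 0.2062i)|0⟩ + (0.7437 + 0.2062i)|1⟩

H² = I, so H^5 = H: a single Hadamard. With (a, b) = (0.1006, (-0.9512 - 0.2916i)), H gives ((a + b)/√2, (a − b)/√2) = ((-0.6015 - 0.2062i), (0.7437 + 0.2062i)).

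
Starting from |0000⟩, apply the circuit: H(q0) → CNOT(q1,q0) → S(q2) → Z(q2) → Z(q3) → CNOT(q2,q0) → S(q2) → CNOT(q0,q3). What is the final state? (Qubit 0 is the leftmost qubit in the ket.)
1/√2|0000⟩ + 1/√2|1001⟩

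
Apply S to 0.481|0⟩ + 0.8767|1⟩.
0.481|0⟩ + 0.8767i|1⟩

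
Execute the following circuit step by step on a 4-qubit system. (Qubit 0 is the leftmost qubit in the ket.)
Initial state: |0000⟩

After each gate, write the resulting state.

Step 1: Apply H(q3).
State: 1/√2|0000⟩ + 1/√2|0001⟩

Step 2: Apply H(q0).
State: 1/2|0000⟩ + 1/2|0001⟩ + 1/2|1000⟩ + 1/2|1001⟩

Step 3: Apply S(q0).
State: 1/2|0000⟩ + 1/2|0001⟩ + (1/2)i|1000⟩ + (1/2)i|1001⟩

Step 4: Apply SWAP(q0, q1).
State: 1/2|0000⟩ + 1/2|0001⟩ + (1/2)i|0100⟩ + (1/2)i|0101⟩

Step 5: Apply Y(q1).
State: 1/2|0000⟩ + 1/2|0001⟩ + (1/2)i|0100⟩ + (1/2)i|0101⟩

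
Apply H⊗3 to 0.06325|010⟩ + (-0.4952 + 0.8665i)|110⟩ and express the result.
(-0.1527 + 0.3064i)|000⟩ + (-0.1527 + 0.3064i)|001⟩ + (0.1527 - 0.3064i)|010⟩ + (0.1527 - 0.3064i)|011⟩ + (0.1974 - 0.3064i)|100⟩ + (0.1974 - 0.3064i)|101⟩ + (-0.1974 + 0.3064i)|110⟩ + (-0.1974 + 0.3064i)|111⟩

H⊗3 gives amp(|y⟩) = (1/2√2) Σ_x (−1)^(x·y) amp(|x⟩), where x·y is the number of positions in which both x and y have a 1.
|000⟩: (0.06325 + (-0.4952 + 0.8665i))/(2√2) = (-0.1527 + 0.3064i)
|001⟩: (0.06325 + (-0.4952 + 0.8665i))/(2√2) = (-0.1527 + 0.3064i)
|010⟩: (-0.06325 - (-0.4952 + 0.8665i))/(2√2) = (0.1527 - 0.3064i)
|011⟩: (-0.06325 - (-0.4952 + 0.8665i))/(2√2) = (0.1527 - 0.3064i)
|100⟩: (0.06325 - (-0.4952 + 0.8665i))/(2√2) = (0.1974 - 0.3064i)
|101⟩: (0.06325 - (-0.4952 + 0.8665i))/(2√2) = (0.1974 - 0.3064i)
|110⟩: (-0.06325 + (-0.4952 + 0.8665i))/(2√2) = (-0.1974 + 0.3064i)
|111⟩: (-0.06325 + (-0.4952 + 0.8665i))/(2√2) = (-0.1974 + 0.3064i)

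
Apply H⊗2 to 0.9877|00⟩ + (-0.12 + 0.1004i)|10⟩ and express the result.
(0.4339 + 0.0502i)|00⟩ + (0.4339 + 0.0502i)|01⟩ + (0.5539 - 0.0502i)|10⟩ + (0.5539 - 0.0502i)|11⟩

H⊗2 gives amp(|y⟩) = (1/2) Σ_x (−1)^(x·y) amp(|x⟩), where x·y is the number of positions in which both x and y have a 1.
|00⟩: (0.9877 + (-0.12 + 0.1004i))/2 = (0.4339 + 0.0502i)
|01⟩: (0.9877 + (-0.12 + 0.1004i))/2 = (0.4339 + 0.0502i)
|10⟩: (0.9877 - (-0.12 + 0.1004i))/2 = (0.5539 - 0.0502i)
|11⟩: (0.9877 - (-0.12 + 0.1004i))/2 = (0.5539 - 0.0502i)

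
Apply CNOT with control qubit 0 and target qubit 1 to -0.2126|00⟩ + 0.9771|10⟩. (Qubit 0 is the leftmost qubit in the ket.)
-0.2126|00⟩ + 0.9771|11⟩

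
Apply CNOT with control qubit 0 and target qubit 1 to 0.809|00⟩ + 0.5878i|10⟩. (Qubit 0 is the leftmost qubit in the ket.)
0.809|00⟩ + 0.5878i|11⟩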